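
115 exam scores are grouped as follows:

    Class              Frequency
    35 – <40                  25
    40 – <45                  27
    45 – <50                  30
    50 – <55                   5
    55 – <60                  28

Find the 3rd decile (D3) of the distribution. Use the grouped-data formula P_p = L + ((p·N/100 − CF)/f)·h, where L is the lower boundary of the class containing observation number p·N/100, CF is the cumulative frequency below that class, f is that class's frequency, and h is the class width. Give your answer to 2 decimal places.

41.76

N = 115; target position k = 30/100 · 115 = 34.5.
Cumulative frequencies: 25, 52, 82, 87, 115.
Observation 34.5 falls in the class 40 – <45.
L = 40, CF = 25, f = 27, h = 5.
P30 = 40 + ((34.5 − 25)/27)·5 = 40 + 1.75926 = 41.7593.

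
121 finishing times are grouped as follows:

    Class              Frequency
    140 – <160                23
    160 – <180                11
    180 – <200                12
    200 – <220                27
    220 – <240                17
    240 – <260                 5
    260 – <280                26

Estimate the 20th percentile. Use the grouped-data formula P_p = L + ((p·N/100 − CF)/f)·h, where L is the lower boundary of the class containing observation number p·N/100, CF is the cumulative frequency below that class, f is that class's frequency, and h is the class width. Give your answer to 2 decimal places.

N = 121; target position k = 20/100 · 121 = 24.2.
Cumulative frequencies: 23, 34, 46, 73, 90, 95, 121.
Observation 24.2 falls in the class 160 – <180.
L = 160, CF = 23, f = 11, h = 20.
P20 = 160 + ((24.2 − 23)/11)·20 = 160 + 2.18182 = 162.182.

162.18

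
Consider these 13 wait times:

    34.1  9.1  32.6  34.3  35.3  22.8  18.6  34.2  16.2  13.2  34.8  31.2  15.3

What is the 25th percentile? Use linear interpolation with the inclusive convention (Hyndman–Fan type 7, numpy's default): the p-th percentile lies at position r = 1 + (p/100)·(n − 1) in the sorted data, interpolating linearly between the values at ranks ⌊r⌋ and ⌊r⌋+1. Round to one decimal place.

Sorted: 9.1, 13.2, 15.3, 16.2, 18.6, 22.8, 31.2, 32.6, 34.1, 34.2, 34.3, 34.8, 35.3.
n = 13.
r = 1 + (25/100)·(13 − 1) = 1 + 3 = 4.
r is an integer, so P25 is the value at rank 4: 16.2.

16.2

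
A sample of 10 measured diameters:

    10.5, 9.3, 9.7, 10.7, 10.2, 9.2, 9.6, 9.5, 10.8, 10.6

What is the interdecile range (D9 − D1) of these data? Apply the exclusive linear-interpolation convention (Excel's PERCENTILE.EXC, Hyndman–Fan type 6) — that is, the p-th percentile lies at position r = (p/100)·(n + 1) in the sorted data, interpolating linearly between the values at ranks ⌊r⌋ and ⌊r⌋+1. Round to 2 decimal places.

Sorted: 9.2, 9.3, 9.5, 9.6, 9.7, 10.2, 10.5, 10.6, 10.7, 10.8.
n = 10.
P10: r = 1.1; ranks 1–2 are 9.2, 9.3; interpolating gives 9.21.
P90: r = 9.9; ranks 9–10 are 10.7, 10.8; interpolating gives 10.79.
Difference: 10.79 − 9.21 = 1.58.

1.58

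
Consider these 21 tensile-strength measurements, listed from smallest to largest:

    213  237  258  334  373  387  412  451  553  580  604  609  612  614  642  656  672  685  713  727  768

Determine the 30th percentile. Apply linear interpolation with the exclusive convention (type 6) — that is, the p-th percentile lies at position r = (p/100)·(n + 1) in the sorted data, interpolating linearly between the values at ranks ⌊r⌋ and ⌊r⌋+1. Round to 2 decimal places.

n = 21.
r = (30/100)·(21 + 1) = 6.6.
Rank 6 is 387 and rank 7 is 412.
Interpolate: 387 + 0.6·(412 − 387) = 387 + 0.6·25 = 402.

402.00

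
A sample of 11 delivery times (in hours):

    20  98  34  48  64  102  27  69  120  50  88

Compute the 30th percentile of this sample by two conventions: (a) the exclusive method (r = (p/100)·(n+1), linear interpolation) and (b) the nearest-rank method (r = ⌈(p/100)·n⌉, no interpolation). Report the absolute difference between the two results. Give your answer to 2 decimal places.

Sorted: 20, 27, 34, 48, 50, 64, 69, 88, 98, 102, 120.
n = 11.
(a) r = 3.6; between ranks 3 (34) and 4 (48): 42.4.
(b) the nearest-rank method: rank 4 → 48.
|42.4 − 48| = 5.6.

5.60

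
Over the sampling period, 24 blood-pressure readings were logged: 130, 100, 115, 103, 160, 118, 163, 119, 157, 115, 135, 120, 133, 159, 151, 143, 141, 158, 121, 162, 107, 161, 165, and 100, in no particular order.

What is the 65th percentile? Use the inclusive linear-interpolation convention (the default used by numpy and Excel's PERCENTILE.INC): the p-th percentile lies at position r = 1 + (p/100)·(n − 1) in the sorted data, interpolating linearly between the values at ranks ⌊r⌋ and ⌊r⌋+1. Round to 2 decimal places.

150.60

Sorted: 100, 100, 103, 107, 115, 115, 118, 119, 120, 121, 130, 133, 135, 141, 143, 151, 157, 158, 159, 160, 161, 162, 163, 165.
n = 24.
r = 1 + (65/100)·(24 − 1) = 1 + 14.95 = 15.95.
Rank 15 is 143 and rank 16 is 151.
Interpolate: 143 + 0.95·(151 − 143) = 143 + 0.95·8 = 150.6.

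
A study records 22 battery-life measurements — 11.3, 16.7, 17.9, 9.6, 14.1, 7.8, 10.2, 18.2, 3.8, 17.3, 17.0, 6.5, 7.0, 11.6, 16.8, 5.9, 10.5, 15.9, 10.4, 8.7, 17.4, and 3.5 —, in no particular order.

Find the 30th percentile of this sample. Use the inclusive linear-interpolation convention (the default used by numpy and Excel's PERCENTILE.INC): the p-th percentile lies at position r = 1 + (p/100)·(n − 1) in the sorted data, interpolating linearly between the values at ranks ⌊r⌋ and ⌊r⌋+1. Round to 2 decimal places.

8.97

Sorted: 3.5, 3.8, 5.9, 6.5, 7.0, 7.8, 8.7, 9.6, 10.2, 10.4, 10.5, 11.3, 11.6, 14.1, 15.9, 16.7, 16.8, 17.0, 17.3, 17.4, 17.9, 18.2.
n = 22.
r = 1 + (30/100)·(22 − 1) = 1 + 6.3 = 7.3.
Rank 7 is 8.7 and rank 8 is 9.6.
Interpolate: 8.7 + 0.3·(9.6 − 8.7) = 8.7 + 0.3·0.9 = 8.97.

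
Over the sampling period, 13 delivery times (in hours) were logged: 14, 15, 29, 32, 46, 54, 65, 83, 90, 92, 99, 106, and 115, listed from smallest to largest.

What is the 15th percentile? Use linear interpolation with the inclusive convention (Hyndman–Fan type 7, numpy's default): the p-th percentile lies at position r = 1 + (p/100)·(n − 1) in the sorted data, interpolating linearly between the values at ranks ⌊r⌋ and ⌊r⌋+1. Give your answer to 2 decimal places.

26.20

n = 13.
r = 1 + (15/100)·(13 − 1) = 1 + 1.8 = 2.8.
Rank 2 is 15 and rank 3 is 29.
Interpolate: 15 + 0.8·(29 − 15) = 15 + 0.8·14 = 26.2.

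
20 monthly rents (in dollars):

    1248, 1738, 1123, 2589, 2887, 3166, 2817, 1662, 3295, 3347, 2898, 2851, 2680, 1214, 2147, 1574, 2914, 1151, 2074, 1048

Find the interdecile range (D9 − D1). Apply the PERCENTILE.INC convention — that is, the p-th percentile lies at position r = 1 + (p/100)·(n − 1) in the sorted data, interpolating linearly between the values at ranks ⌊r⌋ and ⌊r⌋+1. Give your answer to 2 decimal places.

2030.70

Sorted: 1048, 1123, 1151, 1214, 1248, 1574, 1662, 1738, 2074, 2147, 2589, 2680, 2817, 2851, 2887, 2898, 2914, 3166, 3295, 3347.
n = 20.
P10: r = 2.9; ranks 2–3 are 1123, 1151; interpolating gives 1148.2.
P90: r = 18.1; ranks 18–19 are 3166, 3295; interpolating gives 3178.9.
Difference: 3178.9 − 1148.2 = 2030.7.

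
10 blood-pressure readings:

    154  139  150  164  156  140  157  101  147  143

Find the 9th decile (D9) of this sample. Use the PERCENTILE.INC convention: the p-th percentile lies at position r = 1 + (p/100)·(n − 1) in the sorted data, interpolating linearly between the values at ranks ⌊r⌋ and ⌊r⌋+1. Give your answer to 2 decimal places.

157.70

Sorted: 101, 139, 140, 143, 147, 150, 154, 156, 157, 164.
n = 10.
r = 1 + (90/100)·(10 − 1) = 1 + 8.1 = 9.1.
Rank 9 is 157 and rank 10 is 164.
Interpolate: 157 + 0.1·(164 − 157) = 157 + 0.1·7 = 157.7.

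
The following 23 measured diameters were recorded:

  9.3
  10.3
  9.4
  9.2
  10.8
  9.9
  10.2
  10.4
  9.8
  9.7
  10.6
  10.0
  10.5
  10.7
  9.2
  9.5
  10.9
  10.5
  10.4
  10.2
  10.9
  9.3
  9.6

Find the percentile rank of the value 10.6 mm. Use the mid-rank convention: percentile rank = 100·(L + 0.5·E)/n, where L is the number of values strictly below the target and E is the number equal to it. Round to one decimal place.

Sorted: 9.2, 9.2, 9.3, 9.3, 9.4, 9.5, 9.6, 9.7, 9.8, 9.9, 10.0, 10.2, 10.2, 10.3, 10.4, 10.4, 10.5, 10.5, 10.6, 10.7, 10.8, 10.9, 10.9.
Count below 10.6: L = 18; count equal: E = 1; n = 23.
Percentile rank = 100·(18 + 0.5·1)/23 = 100·18.5/23 = 80.43.

80.4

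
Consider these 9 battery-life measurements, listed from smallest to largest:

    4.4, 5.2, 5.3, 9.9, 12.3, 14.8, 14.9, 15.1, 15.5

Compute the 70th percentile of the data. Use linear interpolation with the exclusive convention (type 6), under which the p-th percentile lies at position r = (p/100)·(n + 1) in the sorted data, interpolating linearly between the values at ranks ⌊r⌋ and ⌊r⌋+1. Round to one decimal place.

14.9

n = 9.
r = (70/100)·(9 + 1) = 7.
r is an integer, so P70 is the value at rank 7: 14.9.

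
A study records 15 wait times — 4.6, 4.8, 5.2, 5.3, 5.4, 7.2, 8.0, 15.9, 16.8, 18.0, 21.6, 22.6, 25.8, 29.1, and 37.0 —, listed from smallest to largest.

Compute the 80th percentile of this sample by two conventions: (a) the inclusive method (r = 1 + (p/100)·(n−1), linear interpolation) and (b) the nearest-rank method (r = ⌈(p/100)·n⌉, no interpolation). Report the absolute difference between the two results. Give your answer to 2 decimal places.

n = 15.
(a) r = 12.2; between ranks 12 (22.6) and 13 (25.8): 23.24.
(b) the nearest-rank method: rank 12 → 22.6.
|23.24 − 22.6| = 0.64.

0.64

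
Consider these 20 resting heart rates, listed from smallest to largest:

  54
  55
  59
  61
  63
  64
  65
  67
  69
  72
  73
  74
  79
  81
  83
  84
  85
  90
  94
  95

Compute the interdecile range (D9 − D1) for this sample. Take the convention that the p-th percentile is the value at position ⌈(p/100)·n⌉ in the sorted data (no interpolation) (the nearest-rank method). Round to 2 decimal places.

35.00

n = 20.
P10: rank ⌈10/100·20⌉ = 2 → 55.
P90: rank ⌈90/100·20⌉ = 18 → 90.
Difference: 90 − 55 = 35.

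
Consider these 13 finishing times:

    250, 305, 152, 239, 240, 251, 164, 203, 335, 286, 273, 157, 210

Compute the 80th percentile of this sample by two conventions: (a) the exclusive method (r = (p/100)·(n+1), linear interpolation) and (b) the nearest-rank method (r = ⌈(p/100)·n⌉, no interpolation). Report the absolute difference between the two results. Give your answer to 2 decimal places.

Sorted: 152, 157, 164, 203, 210, 239, 240, 250, 251, 273, 286, 305, 335.
n = 13.
(a) r = 11.2; between ranks 11 (286) and 12 (305): 289.8.
(b) the nearest-rank method: rank 11 → 286.
|289.8 − 286| = 3.8.

3.80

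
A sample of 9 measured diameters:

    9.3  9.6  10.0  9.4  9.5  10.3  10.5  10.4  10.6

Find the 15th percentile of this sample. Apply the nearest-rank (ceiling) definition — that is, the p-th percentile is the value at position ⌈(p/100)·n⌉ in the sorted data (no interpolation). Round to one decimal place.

9.4

Sorted: 9.3, 9.4, 9.5, 9.6, 10.0, 10.3, 10.4, 10.5, 10.6.
n = 9.
Position = ⌈15/100 · 9⌉ = ⌈1.35⌉ = 2.
The value at rank 2 is 9.4.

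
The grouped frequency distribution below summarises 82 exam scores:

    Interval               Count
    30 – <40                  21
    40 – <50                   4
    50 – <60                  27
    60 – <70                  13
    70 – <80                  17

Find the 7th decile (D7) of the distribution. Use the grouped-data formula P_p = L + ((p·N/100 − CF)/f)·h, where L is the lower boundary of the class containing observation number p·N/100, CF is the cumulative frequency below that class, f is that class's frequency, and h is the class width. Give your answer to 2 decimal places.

N = 82; target position k = 70/100 · 82 = 57.4.
Cumulative frequencies: 21, 25, 52, 65, 82.
Observation 57.4 falls in the class 60 – <70.
L = 60, CF = 52, f = 13, h = 10.
P70 = 60 + ((57.4 − 52)/13)·10 = 60 + 4.15385 = 64.1538.

64.15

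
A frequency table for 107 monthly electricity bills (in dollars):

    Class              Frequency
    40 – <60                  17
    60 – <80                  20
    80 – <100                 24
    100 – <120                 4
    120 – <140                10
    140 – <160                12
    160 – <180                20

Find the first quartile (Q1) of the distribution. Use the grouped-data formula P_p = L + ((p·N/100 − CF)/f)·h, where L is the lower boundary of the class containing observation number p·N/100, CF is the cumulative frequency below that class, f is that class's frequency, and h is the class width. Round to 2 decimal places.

69.75

N = 107; target position k = 25/100 · 107 = 26.75.
Cumulative frequencies: 17, 37, 61, 65, 75, 87, 107.
Observation 26.75 falls in the class 60 – <80.
L = 60, CF = 17, f = 20, h = 20.
P25 = 60 + ((26.75 − 17)/20)·20 = 60 + 9.75 = 69.75.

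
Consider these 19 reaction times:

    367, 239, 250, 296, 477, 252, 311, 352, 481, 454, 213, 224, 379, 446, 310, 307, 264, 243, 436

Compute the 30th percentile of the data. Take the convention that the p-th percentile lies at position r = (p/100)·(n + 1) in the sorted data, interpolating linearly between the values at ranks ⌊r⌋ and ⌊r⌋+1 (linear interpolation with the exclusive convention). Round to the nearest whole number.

Sorted: 213, 224, 239, 243, 250, 252, 264, 296, 307, 310, 311, 352, 367, 379, 436, 446, 454, 477, 481.
n = 19.
r = (30/100)·(19 + 1) = 6.
r is an integer, so P30 is the value at rank 6: 252.

252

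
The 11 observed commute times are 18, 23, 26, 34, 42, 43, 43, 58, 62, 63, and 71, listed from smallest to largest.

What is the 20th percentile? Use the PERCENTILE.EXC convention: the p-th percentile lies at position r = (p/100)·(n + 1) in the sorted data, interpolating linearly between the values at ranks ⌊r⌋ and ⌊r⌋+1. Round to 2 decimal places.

24.20

n = 11.
r = (20/100)·(11 + 1) = 2.4.
Rank 2 is 23 and rank 3 is 26.
Interpolate: 23 + 0.4·(26 − 23) = 23 + 0.4·3 = 24.2.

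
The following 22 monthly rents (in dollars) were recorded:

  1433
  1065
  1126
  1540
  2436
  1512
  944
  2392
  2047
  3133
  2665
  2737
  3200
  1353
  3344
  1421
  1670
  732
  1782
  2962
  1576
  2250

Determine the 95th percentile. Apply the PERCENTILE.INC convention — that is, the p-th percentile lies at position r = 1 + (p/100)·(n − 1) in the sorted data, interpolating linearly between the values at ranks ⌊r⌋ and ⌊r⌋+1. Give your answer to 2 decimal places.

3196.65

Sorted: 732, 944, 1065, 1126, 1353, 1421, 1433, 1512, 1540, 1576, 1670, 1782, 2047, 2250, 2392, 2436, 2665, 2737, 2962, 3133, 3200, 3344.
n = 22.
r = 1 + (95/100)·(22 − 1) = 1 + 19.95 = 20.95.
Rank 20 is 3133 and rank 21 is 3200.
Interpolate: 3133 + 0.95·(3200 − 3133) = 3133 + 0.95·67 = 3196.65.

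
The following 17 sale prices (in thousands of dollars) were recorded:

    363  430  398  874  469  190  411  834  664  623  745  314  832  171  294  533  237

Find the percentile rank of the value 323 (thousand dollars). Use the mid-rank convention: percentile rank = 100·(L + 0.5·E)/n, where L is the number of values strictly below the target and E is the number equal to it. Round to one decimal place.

29.4

Sorted: 171, 190, 237, 294, 314, 363, 398, 411, 430, 469, 533, 623, 664, 745, 832, 834, 874.
Count below 323: L = 5; count equal: E = 0; n = 17.
Percentile rank = 100·(5 + 0.5·0)/17 = 100·5/17 = 29.41.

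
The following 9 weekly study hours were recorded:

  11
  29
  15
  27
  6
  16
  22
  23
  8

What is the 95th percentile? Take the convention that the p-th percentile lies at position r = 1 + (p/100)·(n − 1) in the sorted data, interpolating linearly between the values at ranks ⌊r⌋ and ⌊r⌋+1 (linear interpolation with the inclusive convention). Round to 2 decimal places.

28.20

Sorted: 6, 8, 11, 15, 16, 22, 23, 27, 29.
n = 9.
r = 1 + (95/100)·(9 − 1) = 1 + 7.6 = 8.6.
Rank 8 is 27 and rank 9 is 29.
Interpolate: 27 + 0.6·(29 − 27) = 27 + 0.6·2 = 28.2.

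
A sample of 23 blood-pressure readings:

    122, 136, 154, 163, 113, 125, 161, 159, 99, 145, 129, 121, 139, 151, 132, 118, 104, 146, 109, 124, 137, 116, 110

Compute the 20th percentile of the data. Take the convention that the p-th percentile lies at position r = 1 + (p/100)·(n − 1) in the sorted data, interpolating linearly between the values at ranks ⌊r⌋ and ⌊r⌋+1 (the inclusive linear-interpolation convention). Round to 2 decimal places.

114.20

Sorted: 99, 104, 109, 110, 113, 116, 118, 121, 122, 124, 125, 129, 132, 136, 137, 139, 145, 146, 151, 154, 159, 161, 163.
n = 23.
r = 1 + (20/100)·(23 − 1) = 1 + 4.4 = 5.4.
Rank 5 is 113 and rank 6 is 116.
Interpolate: 113 + 0.4·(116 − 113) = 113 + 0.4·3 = 114.2.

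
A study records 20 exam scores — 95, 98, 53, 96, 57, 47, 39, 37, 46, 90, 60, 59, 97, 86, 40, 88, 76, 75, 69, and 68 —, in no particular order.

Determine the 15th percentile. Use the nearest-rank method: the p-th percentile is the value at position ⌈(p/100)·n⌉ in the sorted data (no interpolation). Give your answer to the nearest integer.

40

Sorted: 37, 39, 40, 46, 47, 53, 57, 59, 60, 68, 69, 75, 76, 86, 88, 90, 95, 96, 97, 98.
n = 20.
Position = ⌈15/100 · 20⌉ = ⌈3⌉ = 3.
The value at rank 3 is 40.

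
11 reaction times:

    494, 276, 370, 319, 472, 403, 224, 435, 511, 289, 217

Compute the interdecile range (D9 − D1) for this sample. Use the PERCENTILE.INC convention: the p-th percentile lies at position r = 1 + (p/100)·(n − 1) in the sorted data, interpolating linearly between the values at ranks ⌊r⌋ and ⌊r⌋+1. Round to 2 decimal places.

270.00

Sorted: 217, 224, 276, 289, 319, 370, 403, 435, 472, 494, 511.
n = 11.
P10: r = 2 (integer) → 224.
P90: r = 10 (integer) → 494.
Difference: 494 − 224 = 270.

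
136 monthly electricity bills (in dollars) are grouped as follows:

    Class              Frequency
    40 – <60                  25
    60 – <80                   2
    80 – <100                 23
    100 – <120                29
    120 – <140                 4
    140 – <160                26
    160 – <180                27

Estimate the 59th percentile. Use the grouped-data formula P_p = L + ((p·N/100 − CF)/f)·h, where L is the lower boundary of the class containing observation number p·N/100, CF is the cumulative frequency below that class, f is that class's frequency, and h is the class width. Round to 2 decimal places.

N = 136; target position k = 59/100 · 136 = 80.24.
Cumulative frequencies: 25, 27, 50, 79, 83, 109, 136.
Observation 80.24 falls in the class 120 – <140.
L = 120, CF = 79, f = 4, h = 20.
P59 = 120 + ((80.24 − 79)/4)·20 = 120 + 6.2 = 126.2.

126.20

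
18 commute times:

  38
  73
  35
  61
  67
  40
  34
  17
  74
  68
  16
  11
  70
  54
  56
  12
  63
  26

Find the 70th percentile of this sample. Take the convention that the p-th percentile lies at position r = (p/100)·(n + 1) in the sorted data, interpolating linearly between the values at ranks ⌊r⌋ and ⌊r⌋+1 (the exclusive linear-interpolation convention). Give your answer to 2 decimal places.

64.20

Sorted: 11, 12, 16, 17, 26, 34, 35, 38, 40, 54, 56, 61, 63, 67, 68, 70, 73, 74.
n = 18.
r = (70/100)·(18 + 1) = 13.3.
Rank 13 is 63 and rank 14 is 67.
Interpolate: 63 + 0.3·(67 − 63) = 63 + 0.3·4 = 64.2.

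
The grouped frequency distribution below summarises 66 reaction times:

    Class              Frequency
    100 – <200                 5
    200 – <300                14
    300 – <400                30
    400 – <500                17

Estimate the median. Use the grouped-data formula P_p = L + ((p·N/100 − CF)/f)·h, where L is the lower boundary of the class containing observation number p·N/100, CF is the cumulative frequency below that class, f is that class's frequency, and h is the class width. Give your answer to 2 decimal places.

N = 66; target position k = 50/100 · 66 = 33.
Cumulative frequencies: 5, 19, 49, 66.
Observation 33 falls in the class 300 – <400.
L = 300, CF = 19, f = 30, h = 100.
P50 = 300 + ((33 − 19)/30)·100 = 300 + 46.6667 = 346.667.

346.67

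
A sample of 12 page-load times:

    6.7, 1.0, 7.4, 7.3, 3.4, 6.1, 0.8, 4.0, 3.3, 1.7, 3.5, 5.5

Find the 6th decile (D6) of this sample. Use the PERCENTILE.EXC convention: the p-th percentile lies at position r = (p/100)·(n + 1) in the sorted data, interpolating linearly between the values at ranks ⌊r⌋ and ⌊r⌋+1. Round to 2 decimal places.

5.20

Sorted: 0.8, 1.0, 1.7, 3.3, 3.4, 3.5, 4.0, 5.5, 6.1, 6.7, 7.3, 7.4.
n = 12.
r = (60/100)·(12 + 1) = 7.8.
Rank 7 is 4.0 and rank 8 is 5.5.
Interpolate: 4.0 + 0.8·(5.5 − 4.0) = 4.0 + 0.8·1.5 = 5.2.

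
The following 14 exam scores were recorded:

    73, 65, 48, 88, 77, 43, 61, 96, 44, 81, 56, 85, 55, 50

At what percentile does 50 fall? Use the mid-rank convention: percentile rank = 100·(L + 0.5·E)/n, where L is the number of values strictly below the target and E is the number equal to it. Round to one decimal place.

25.0

Sorted: 43, 44, 48, 50, 55, 56, 61, 65, 73, 77, 81, 85, 88, 96.
Count below 50: L = 3; count equal: E = 1; n = 14.
Percentile rank = 100·(3 + 0.5·1)/14 = 100·3.5/14 = 25.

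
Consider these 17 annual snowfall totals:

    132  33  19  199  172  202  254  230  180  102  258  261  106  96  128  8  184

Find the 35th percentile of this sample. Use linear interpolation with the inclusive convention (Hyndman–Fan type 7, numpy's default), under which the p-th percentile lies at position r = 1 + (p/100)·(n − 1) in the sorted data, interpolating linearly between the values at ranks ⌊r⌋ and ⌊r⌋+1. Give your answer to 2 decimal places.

Sorted: 8, 19, 33, 96, 102, 106, 128, 132, 172, 180, 184, 199, 202, 230, 254, 258, 261.
n = 17.
r = 1 + (35/100)·(17 − 1) = 1 + 5.6 = 6.6.
Rank 6 is 106 and rank 7 is 128.
Interpolate: 106 + 0.6·(128 − 106) = 106 + 0.6·22 = 119.2.

119.20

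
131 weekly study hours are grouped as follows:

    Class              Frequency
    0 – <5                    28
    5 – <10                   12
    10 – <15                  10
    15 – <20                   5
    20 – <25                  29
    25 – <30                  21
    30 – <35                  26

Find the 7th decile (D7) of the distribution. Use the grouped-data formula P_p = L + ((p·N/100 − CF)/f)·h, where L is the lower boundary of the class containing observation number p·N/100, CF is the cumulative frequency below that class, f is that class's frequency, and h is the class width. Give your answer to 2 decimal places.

26.83

N = 131; target position k = 70/100 · 131 = 91.7.
Cumulative frequencies: 28, 40, 50, 55, 84, 105, 131.
Observation 91.7 falls in the class 25 – <30.
L = 25, CF = 84, f = 21, h = 5.
P70 = 25 + ((91.7 − 84)/21)·5 = 25 + 1.83333 = 26.8333.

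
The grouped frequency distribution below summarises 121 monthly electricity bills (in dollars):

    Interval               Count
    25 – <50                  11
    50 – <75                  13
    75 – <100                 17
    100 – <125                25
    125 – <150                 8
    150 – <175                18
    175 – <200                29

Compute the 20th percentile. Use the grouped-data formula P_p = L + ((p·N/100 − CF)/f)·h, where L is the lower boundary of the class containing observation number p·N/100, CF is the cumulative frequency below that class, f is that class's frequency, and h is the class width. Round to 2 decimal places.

75.29

N = 121; target position k = 20/100 · 121 = 24.2.
Cumulative frequencies: 11, 24, 41, 66, 74, 92, 121.
Observation 24.2 falls in the class 75 – <100.
L = 75, CF = 24, f = 17, h = 25.
P20 = 75 + ((24.2 − 24)/17)·25 = 75 + 0.294118 = 75.2941.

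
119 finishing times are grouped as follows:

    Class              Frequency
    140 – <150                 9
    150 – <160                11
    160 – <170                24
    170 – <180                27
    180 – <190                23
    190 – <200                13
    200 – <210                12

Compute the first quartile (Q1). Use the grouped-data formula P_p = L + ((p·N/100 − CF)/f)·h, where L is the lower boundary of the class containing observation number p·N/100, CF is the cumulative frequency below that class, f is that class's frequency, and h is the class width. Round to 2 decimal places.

164.06

N = 119; target position k = 25/100 · 119 = 29.75.
Cumulative frequencies: 9, 20, 44, 71, 94, 107, 119.
Observation 29.75 falls in the class 160 – <170.
L = 160, CF = 20, f = 24, h = 10.
P25 = 160 + ((29.75 − 20)/24)·10 = 160 + 4.0625 = 164.062.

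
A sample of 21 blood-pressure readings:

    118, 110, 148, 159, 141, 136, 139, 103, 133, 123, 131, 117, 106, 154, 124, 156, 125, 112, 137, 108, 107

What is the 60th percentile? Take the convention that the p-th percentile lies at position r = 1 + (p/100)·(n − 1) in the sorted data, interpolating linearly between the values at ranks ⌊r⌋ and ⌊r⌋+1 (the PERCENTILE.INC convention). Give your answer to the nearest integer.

Sorted: 103, 106, 107, 108, 110, 112, 117, 118, 123, 124, 125, 131, 133, 136, 137, 139, 141, 148, 154, 156, 159.
n = 21.
r = 1 + (60/100)·(21 − 1) = 1 + 12 = 13.
r is an integer, so P60 is the value at rank 13: 133.

133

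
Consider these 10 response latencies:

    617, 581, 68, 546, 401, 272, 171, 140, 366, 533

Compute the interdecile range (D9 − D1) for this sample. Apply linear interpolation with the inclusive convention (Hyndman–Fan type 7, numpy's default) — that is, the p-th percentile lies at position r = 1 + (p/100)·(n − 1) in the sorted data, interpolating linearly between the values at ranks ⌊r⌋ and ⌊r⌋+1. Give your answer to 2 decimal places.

451.80

Sorted: 68, 140, 171, 272, 366, 401, 533, 546, 581, 617.
n = 10.
P10: r = 1.9; ranks 1–2 are 68, 140; interpolating gives 132.8.
P90: r = 9.1; ranks 9–10 are 581, 617; interpolating gives 584.6.
Difference: 584.6 − 132.8 = 451.8.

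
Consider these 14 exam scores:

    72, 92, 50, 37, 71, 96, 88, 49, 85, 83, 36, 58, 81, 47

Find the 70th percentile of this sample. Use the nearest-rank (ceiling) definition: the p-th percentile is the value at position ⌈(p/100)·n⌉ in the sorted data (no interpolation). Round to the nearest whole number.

83

Sorted: 36, 37, 47, 49, 50, 58, 71, 72, 81, 83, 85, 88, 92, 96.
n = 14.
Position = ⌈70/100 · 14⌉ = ⌈9.8⌉ = 10.
The value at rank 10 is 83.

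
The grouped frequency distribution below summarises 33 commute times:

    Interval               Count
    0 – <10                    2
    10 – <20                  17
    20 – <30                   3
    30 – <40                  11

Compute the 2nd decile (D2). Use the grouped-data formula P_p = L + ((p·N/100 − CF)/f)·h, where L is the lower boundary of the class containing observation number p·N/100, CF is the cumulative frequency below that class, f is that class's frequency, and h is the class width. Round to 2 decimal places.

12.71

N = 33; target position k = 20/100 · 33 = 6.6.
Cumulative frequencies: 2, 19, 22, 33.
Observation 6.6 falls in the class 10 – <20.
L = 10, CF = 2, f = 17, h = 10.
P20 = 10 + ((6.6 − 2)/17)·10 = 10 + 2.70588 = 12.7059.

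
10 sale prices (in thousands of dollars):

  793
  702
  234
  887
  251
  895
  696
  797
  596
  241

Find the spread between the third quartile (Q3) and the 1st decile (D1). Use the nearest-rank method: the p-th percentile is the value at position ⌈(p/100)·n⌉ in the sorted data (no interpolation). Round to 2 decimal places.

563.00

Sorted: 234, 241, 251, 596, 696, 702, 793, 797, 887, 895.
n = 10.
P10: rank ⌈10/100·10⌉ = 1 → 234.
P75: rank ⌈75/100·10⌉ = 8 → 797.
Difference: 797 − 234 = 563.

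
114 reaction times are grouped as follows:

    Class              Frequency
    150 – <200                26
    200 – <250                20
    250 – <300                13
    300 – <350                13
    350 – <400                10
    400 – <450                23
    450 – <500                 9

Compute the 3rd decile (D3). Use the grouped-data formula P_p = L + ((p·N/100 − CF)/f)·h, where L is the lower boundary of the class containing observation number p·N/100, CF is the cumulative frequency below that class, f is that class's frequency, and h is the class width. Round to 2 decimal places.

N = 114; target position k = 30/100 · 114 = 34.2.
Cumulative frequencies: 26, 46, 59, 72, 82, 105, 114.
Observation 34.2 falls in the class 200 – <250.
L = 200, CF = 26, f = 20, h = 50.
P30 = 200 + ((34.2 − 26)/20)·50 = 200 + 20.5 = 220.5.

220.50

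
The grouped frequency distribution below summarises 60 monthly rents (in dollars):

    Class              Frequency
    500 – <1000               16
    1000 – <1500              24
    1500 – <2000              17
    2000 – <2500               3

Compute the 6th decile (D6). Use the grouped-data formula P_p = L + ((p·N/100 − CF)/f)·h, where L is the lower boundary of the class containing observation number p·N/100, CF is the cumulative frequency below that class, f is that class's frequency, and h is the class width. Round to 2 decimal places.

1416.67

N = 60; target position k = 60/100 · 60 = 36.
Cumulative frequencies: 16, 40, 57, 60.
Observation 36 falls in the class 1000 – <1500.
L = 1000, CF = 16, f = 24, h = 500.
P60 = 1000 + ((36 − 16)/24)·500 = 1000 + 416.667 = 1416.67.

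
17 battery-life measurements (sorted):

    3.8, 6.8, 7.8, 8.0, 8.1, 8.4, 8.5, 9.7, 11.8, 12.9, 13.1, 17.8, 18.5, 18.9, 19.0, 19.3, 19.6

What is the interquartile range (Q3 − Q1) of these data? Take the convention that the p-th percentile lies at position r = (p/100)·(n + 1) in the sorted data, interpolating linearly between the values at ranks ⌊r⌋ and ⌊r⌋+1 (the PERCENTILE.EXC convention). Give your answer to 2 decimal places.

n = 17.
P25: r = 4.5; ranks 4–5 are 8.0, 8.1; interpolating gives 8.05.
P75: r = 13.5; ranks 13–14 are 18.5, 18.9; interpolating gives 18.7.
Difference: 18.7 − 8.05 = 10.65.

10.65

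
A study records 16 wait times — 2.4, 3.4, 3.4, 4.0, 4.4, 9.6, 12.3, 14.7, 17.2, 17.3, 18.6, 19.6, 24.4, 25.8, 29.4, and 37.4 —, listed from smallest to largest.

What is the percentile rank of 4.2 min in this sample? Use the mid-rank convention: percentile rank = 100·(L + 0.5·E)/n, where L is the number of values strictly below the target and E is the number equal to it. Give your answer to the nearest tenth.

Count below 4.2: L = 4; count equal: E = 0; n = 16.
Percentile rank = 100·(4 + 0.5·0)/16 = 100·4/16 = 25.

25.0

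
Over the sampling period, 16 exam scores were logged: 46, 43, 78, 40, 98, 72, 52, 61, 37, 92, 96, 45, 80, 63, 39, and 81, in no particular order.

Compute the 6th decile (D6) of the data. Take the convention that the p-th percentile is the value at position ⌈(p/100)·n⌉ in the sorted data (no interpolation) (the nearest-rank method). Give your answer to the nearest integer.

Sorted: 37, 39, 40, 43, 45, 46, 52, 61, 63, 72, 78, 80, 81, 92, 96, 98.
n = 16.
Position = ⌈60/100 · 16⌉ = ⌈9.6⌉ = 10.
The value at rank 10 is 72.

72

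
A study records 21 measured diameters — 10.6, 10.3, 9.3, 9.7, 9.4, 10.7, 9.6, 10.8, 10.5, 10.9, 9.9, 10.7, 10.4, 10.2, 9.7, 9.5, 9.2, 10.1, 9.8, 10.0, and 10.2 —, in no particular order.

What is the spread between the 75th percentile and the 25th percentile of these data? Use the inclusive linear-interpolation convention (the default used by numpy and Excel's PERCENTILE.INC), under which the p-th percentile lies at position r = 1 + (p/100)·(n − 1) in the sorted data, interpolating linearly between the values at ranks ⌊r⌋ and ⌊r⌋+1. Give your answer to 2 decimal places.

0.80

Sorted: 9.2, 9.3, 9.4, 9.5, 9.6, 9.7, 9.7, 9.8, 9.9, 10.0, 10.1, 10.2, 10.2, 10.3, 10.4, 10.5, 10.6, 10.7, 10.7, 10.8, 10.9.
n = 21.
P25: r = 6 (integer) → 9.7.
P75: r = 16 (integer) → 10.5.
Difference: 10.5 − 9.7 = 0.8.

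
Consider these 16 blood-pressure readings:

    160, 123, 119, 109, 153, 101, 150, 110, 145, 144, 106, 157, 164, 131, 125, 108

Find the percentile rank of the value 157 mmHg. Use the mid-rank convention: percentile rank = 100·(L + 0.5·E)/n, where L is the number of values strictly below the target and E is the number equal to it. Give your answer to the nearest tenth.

Sorted: 101, 106, 108, 109, 110, 119, 123, 125, 131, 144, 145, 150, 153, 157, 160, 164.
Count below 157: L = 13; count equal: E = 1; n = 16.
Percentile rank = 100·(13 + 0.5·1)/16 = 100·13.5/16 = 84.38.

84.4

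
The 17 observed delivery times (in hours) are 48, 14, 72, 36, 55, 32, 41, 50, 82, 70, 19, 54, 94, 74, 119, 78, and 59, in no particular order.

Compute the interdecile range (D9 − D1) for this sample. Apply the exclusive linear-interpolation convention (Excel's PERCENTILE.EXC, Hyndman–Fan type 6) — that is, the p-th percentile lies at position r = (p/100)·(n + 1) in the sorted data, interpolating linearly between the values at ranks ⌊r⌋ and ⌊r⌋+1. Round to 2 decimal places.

Sorted: 14, 19, 32, 36, 41, 48, 50, 54, 55, 59, 70, 72, 74, 78, 82, 94, 119.
n = 17.
P10: r = 1.8; ranks 1–2 are 14, 19; interpolating gives 18.
P90: r = 16.2; ranks 16–17 are 94, 119; interpolating gives 99.
Difference: 99 − 18 = 81.

81.00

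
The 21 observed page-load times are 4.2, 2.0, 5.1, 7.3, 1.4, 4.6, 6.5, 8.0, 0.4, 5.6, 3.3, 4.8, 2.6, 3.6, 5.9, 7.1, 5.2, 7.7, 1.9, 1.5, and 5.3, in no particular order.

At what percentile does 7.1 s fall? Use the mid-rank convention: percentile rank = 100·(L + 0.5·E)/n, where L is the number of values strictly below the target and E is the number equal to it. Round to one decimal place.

83.3

Sorted: 0.4, 1.4, 1.5, 1.9, 2.0, 2.6, 3.3, 3.6, 4.2, 4.6, 4.8, 5.1, 5.2, 5.3, 5.6, 5.9, 6.5, 7.1, 7.3, 7.7, 8.0.
Count below 7.1: L = 17; count equal: E = 1; n = 21.
Percentile rank = 100·(17 + 0.5·1)/21 = 100·17.5/21 = 83.33.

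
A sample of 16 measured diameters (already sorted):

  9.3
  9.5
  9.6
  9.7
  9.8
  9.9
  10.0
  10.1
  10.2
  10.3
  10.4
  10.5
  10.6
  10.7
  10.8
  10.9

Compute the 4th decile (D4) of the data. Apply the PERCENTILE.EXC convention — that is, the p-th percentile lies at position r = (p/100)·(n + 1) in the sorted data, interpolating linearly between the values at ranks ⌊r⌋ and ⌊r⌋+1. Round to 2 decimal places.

n = 16.
r = (40/100)·(16 + 1) = 6.8.
Rank 6 is 9.9 and rank 7 is 10.0.
Interpolate: 9.9 + 0.8·(10.0 − 9.9) = 9.9 + 0.8·0.1 = 9.98.

9.98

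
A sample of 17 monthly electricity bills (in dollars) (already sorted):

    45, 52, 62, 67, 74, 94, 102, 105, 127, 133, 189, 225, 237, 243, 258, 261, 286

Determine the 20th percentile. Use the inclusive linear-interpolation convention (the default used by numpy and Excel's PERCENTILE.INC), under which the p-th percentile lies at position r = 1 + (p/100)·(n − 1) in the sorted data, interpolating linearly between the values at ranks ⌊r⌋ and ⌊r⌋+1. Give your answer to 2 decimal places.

68.40

n = 17.
r = 1 + (20/100)·(17 − 1) = 1 + 3.2 = 4.2.
Rank 4 is 67 and rank 5 is 74.
Interpolate: 67 + 0.2·(74 − 67) = 67 + 0.2·7 = 68.4.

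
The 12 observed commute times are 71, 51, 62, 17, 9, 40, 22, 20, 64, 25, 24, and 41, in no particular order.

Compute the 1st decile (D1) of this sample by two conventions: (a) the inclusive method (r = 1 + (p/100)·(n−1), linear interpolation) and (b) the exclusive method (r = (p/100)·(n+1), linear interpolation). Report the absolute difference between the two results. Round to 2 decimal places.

5.90

Sorted: 9, 17, 20, 22, 24, 25, 40, 41, 51, 62, 64, 71.
n = 12.
(a) r = 2.1; between ranks 2 (17) and 3 (20): 17.3.
(b) r = 1.3; between ranks 1 (9) and 2 (17): 11.4.
|17.3 − 11.4| = 5.9.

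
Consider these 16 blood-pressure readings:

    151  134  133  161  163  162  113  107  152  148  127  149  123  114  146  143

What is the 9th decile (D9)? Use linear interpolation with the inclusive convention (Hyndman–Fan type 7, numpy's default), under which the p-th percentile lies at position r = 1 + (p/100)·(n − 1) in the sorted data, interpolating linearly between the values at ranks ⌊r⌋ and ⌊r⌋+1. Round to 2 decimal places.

161.50

Sorted: 107, 113, 114, 123, 127, 133, 134, 143, 146, 148, 149, 151, 152, 161, 162, 163.
n = 16.
r = 1 + (90/100)·(16 − 1) = 1 + 13.5 = 14.5.
Rank 14 is 161 and rank 15 is 162.
Interpolate: 161 + 0.5·(162 − 161) = 161 + 0.5·1 = 161.5.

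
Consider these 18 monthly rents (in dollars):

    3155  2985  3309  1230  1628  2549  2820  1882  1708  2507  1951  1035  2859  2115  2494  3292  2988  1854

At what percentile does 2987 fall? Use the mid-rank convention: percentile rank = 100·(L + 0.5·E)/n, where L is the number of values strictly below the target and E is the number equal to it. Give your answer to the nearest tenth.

Sorted: 1035, 1230, 1628, 1708, 1854, 1882, 1951, 2115, 2494, 2507, 2549, 2820, 2859, 2985, 2988, 3155, 3292, 3309.
Count below 2987: L = 14; count equal: E = 0; n = 18.
Percentile rank = 100·(14 + 0.5·0)/18 = 100·14/18 = 77.78.

77.8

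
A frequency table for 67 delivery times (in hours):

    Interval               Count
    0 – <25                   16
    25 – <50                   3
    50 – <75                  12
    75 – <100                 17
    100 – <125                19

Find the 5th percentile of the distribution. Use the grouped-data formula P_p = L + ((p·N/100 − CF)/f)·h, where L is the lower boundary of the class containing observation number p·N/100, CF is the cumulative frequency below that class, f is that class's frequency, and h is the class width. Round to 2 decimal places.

N = 67; target position k = 5/100 · 67 = 3.35.
Cumulative frequencies: 16, 19, 31, 48, 67.
Observation 3.35 falls in the class 0 – <25.
L = 0, CF = 0, f = 16, h = 25.
P5 = 0 + ((3.35 − 0)/16)·25 = 0 + 5.23438 = 5.23438.

5.23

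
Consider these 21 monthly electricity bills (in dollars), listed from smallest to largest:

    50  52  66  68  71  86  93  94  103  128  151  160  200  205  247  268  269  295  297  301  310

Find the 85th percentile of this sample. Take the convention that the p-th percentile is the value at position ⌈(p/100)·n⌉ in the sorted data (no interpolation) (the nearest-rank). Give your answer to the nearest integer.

n = 21.
Position = ⌈85/100 · 21⌉ = ⌈17.85⌉ = 18.
The value at rank 18 is 295.

295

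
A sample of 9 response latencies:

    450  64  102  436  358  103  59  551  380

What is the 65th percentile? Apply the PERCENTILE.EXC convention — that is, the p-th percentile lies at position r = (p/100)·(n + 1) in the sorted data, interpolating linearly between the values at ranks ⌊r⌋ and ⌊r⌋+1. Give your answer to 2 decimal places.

Sorted: 59, 64, 102, 103, 358, 380, 436, 450, 551.
n = 9.
r = (65/100)·(9 + 1) = 6.5.
Rank 6 is 380 and rank 7 is 436.
Interpolate: 380 + 0.5·(436 − 380) = 380 + 0.5·56 = 408.

408.00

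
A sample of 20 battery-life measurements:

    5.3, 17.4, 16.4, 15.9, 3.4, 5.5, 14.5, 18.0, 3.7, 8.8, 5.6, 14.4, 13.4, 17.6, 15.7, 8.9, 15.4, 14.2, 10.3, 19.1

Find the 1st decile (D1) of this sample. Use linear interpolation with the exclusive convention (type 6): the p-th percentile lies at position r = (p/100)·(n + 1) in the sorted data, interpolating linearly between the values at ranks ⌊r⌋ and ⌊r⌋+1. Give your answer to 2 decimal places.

3.86

Sorted: 3.4, 3.7, 5.3, 5.5, 5.6, 8.8, 8.9, 10.3, 13.4, 14.2, 14.4, 14.5, 15.4, 15.7, 15.9, 16.4, 17.4, 17.6, 18.0, 19.1.
n = 20.
r = (10/100)·(20 + 1) = 2.1.
Rank 2 is 3.7 and rank 3 is 5.3.
Interpolate: 3.7 + 0.1·(5.3 − 3.7) = 3.7 + 0.1·1.6 = 3.86.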